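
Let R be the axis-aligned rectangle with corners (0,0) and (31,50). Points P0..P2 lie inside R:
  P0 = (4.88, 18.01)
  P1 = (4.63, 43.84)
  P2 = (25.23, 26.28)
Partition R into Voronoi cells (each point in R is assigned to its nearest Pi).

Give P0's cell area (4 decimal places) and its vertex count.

1. box [0,31]×[0,50]: [(0, 0) (31, 0) (31, 50) (0, 50)]
2. ⊥bis P0·P1 via (4.755,30.925): [(0, 30.879) (0, 0) (31, 0) (31, 31.179)]  |A|=961.8989
3. ⊥bis P0·P2 via (15.055,22.145): [(11.4605, 30.9899) (0, 30.879) (0, 0) (24.0545, 0)]  |A|=549.6676
4. canonical 4-gon: [(11.4605, 30.9899) (0, 30.879) (0, 0) (24.0545, 0)]
5. shoelace: 549.6676

Area of P0's cell: 549.6676 (4 vertices)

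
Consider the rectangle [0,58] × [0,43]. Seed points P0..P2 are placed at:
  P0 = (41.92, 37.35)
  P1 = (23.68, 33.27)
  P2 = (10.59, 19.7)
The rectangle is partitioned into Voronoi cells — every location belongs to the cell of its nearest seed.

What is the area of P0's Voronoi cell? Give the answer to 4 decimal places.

1. box [0,58]×[0,43]: [(0, 0) (58, 0) (58, 43) (0, 43)]
2. ⊥bis P0·P1 via (32.8,35.31): [(40.6983, 0) (58, 0) (58, 43) (31.0799, 43)]  |A|=950.7696
3. ⊥bis P0·P2 via (26.255,28.525): [(39.6272, 4.7884) (42.3248, 0) (58, 0) (58, 43) (31.0799, 43)]  |A|=946.8755
4. canonical 5-gon: [(39.6272, 4.7884) (42.3248, 0) (58, 0) (58, 43) (31.0799, 43)]
5. shoelace: 946.8755

Area of P0's cell: 946.8755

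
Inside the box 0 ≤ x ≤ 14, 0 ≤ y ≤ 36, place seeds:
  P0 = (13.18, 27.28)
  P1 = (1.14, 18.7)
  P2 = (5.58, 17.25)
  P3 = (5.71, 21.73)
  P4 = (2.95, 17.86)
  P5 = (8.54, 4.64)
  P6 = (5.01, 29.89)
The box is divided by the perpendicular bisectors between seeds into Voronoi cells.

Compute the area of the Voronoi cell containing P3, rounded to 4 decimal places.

1. box [0,14]×[0,36]: [(0, 0) (14, 0) (14, 36) (0, 36)]
2. ⊥bis P3·P0 via (9.445,24.505): [(0, 0) (14, 0) (14, 18.3742) (0.9045, 36) (0, 36)]  |A|=388.5911
3. ⊥bis P3·P1 via (3.425,20.215): [(0, 25.3808) (14, 4.2652) (14, 18.3742) (0.9045, 36) (0, 36)]  |A|=181.0691
4. ⊥bis P3·P2 via (5.645,19.49): [(0, 25.3808) (3.8716, 19.5415) (13.3368, 19.2668) (0.9045, 36) (0, 36)]  |A|=105.485
5. ⊥bis P3·P4 via (4.33,19.795): [(0, 25.3808) (3.1415, 20.6426) (4.72, 19.5168) (13.3368, 19.2668) (0.9045, 36) (0, 36)]  |A|=105.0269
6. ⊥bis P3·P5 via (7.125,13.185): [(0, 25.3808) (3.1415, 20.6426) (4.72, 19.5168) (13.3368, 19.2668) (0.9045, 36) (0, 36)]  |A|=105.0269
7. ⊥bis P3·P6 via (5.36,25.81): [(0.0192, 25.3518) (3.1415, 20.6426) (4.72, 19.5168) (13.3368, 19.2668) (8.2888, 26.0612)]  |A|=56.3953
8. canonical 5-gon: [(0.0192, 25.3518) (3.1415, 20.6426) (4.72, 19.5168) (13.3368, 19.2668) (8.2888, 26.0612)]
9. shoelace: 56.3953

Area of P3's cell: 56.3953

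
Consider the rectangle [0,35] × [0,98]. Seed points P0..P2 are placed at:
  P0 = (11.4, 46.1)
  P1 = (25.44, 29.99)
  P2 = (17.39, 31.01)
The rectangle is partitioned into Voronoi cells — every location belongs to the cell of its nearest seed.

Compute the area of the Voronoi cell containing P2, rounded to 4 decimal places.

1. box [0,35]×[0,98]: [(0, 0) (35, 0) (35, 98) (0, 98)]
2. ⊥bis P2·P0 via (14.395,38.555): [(0, 32.8409) (0, 0) (35, 0) (35, 46.7342)]  |A|=1392.5637
3. ⊥bis P2·P1 via (21.415,30.5): [(22.8615, 41.9158) (0, 32.8409) (0, 0) (17.5504, 0)]  |A|=743.2149
4. canonical 4-gon: [(22.8615, 41.9158) (0, 32.8409) (0, 0) (17.5504, 0)]
5. shoelace: 743.2149

Area of P2's cell: 743.2149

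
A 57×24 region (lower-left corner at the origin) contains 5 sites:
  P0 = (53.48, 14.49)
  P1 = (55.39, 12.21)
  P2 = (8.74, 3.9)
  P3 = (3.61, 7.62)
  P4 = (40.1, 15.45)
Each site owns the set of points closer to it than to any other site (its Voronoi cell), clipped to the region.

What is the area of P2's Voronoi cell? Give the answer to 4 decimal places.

1. box [0,57]×[0,24]: [(0, 0) (57, 0) (57, 24) (0, 24)]
2. ⊥bis P2·P0 via (31.11,9.195): [(0, 0) (33.2865, 0) (27.6056, 24) (0, 24)]  |A|=730.7053
3. ⊥bis P2·P1 via (32.065,8.055): [(0, 0) (33.2865, 0) (27.6056, 24) (0, 24)]  |A|=730.7053
4. ⊥bis P2·P3 via (6.175,5.76): [(1.9982, 0) (33.2865, 0) (27.6056, 24) (19.4017, 24)]  |A|=473.9074
5. ⊥bis P2·P4 via (24.42,9.675): [(19.2308, 23.7644) (1.9982, 0) (27.9833, 0)]  |A|=308.7611
6. canonical 3-gon: [(19.2308, 23.7644) (1.9982, 0) (27.9833, 0)]
7. shoelace: 308.7611

Area of P2's cell: 308.7611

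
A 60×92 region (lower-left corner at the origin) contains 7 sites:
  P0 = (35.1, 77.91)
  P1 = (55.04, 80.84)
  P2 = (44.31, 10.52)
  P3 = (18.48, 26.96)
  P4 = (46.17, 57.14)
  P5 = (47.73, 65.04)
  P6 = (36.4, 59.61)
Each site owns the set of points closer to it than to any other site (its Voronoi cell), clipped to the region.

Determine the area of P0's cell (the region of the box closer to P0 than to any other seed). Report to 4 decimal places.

Area of P0's cell: 1061.7509

1. box [0,60]×[0,92]: [(0, 0) (60, 0) (60, 92) (0, 92)]
2. ⊥bis P0·P1 via (45.07,79.375): [(0, 0) (56.7334, 0) (43.2149, 92) (0, 92)]  |A|=4597.6218
3. ⊥bis P0·P2 via (39.705,44.215): [(0, 38.7886) (50.0291, 45.626) (43.2149, 92) (0, 92)]  |A|=2333.0827
4. ⊥bis P0·P3 via (26.79,52.435): [(0, 61.174) (48.3621, 45.3981) (50.0291, 45.626) (43.2149, 92) (0, 92)]  |A|=1791.7822
5. ⊥bis P0·P4 via (40.635,67.525): [(0, 61.174) (17.8153, 55.3626) (46.3627, 70.5777) (43.2149, 92) (0, 92)]  |A|=1395.9507
6. ⊥bis P0·P5 via (41.415,71.475): [(0, 61.174) (17.8153, 55.3626) (33.5325, 63.7395) (45.6239, 75.6054) (43.2149, 92) (0, 92)]  |A|=1361.1719
7. ⊥bis P0·P6 via (35.75,68.76): [(0, 66.2204) (38.8746, 68.982) (45.6239, 75.6054) (43.2149, 92) (0, 92)]  |A|=1061.7509
8. canonical 5-gon: [(0, 66.2204) (38.8746, 68.982) (45.6239, 75.6054) (43.2149, 92) (0, 92)]
9. shoelace: 1061.7509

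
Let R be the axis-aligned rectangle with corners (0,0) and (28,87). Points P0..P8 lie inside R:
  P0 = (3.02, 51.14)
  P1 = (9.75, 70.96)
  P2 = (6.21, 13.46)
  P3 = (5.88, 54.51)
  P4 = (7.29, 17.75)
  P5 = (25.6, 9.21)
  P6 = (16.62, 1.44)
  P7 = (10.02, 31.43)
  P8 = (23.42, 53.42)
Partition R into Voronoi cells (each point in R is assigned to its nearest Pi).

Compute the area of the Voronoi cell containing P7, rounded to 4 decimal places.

1. box [0,28]×[0,87]: [(0, 0) (28, 0) (28, 87) (0, 87)]
2. ⊥bis P7·P0 via (6.52,41.285): [(0, 38.9694) (0, 0) (28, 0) (28, 48.9136)]  |A|=1230.3625
3. ⊥bis P7·P1 via (9.885,51.195): [(0, 38.9694) (0, 0) (28, 0) (28, 48.9136)]  |A|=1230.3625
4. ⊥bis P7·P2 via (8.115,22.445): [(0, 38.9694) (0, 24.1655) (28, 18.229) (28, 48.9136)]  |A|=636.8392
5. ⊥bis P7·P3 via (7.95,42.97): [(14.6469, 44.1713) (0, 38.9694) (0, 24.1655) (28, 18.229) (28, 46.5665)]  |A|=621.1685
6. ⊥bis P7·P4 via (8.655,24.59): [(14.6469, 44.1713) (0, 38.9694) (0, 26.3172) (28, 20.7295) (28, 46.5665)]  |A|=556.0382
7. ⊥bis P7·P5 via (17.81,20.32): [(14.6469, 44.1713) (0, 38.9694) (0, 26.3172) (20.5223, 22.2218) (28, 27.4649) (28, 46.5665)]  |A|=530.8553
8. ⊥bis P7·P6 via (13.32,16.435): [(14.6469, 44.1713) (0, 38.9694) (0, 26.3172) (20.5223, 22.2218) (28, 27.4649) (28, 46.5665)]  |A|=530.8553
9. ⊥bis P7·P8 via (16.72,42.425): [(14.1461, 43.9934) (0, 38.9694) (0, 26.3172) (20.5223, 22.2218) (28, 27.4649) (28, 35.5513)]  |A|=453.9664
10. canonical 6-gon: [(14.1461, 43.9934) (0, 38.9694) (0, 26.3172) (20.5223, 22.2218) (28, 27.4649) (28, 35.5513)]
11. shoelace: 453.9664

Area of P7's cell: 453.9664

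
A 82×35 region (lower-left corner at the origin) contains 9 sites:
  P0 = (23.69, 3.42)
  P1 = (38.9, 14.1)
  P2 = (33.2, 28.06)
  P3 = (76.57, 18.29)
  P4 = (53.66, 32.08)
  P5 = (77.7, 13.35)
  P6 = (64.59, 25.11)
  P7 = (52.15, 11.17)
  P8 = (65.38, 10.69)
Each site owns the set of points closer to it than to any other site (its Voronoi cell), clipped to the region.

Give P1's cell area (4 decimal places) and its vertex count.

1. box [0,82]×[0,35]: [(0, 0) (82, 0) (82, 35) (0, 35)]
2. ⊥bis P1·P0 via (31.295,8.76): [(37.446, 0) (82, 0) (82, 35) (12.8701, 35)]  |A|=1989.4687
3. ⊥bis P1·P2 via (36.05,21.08): [(25.6313, 16.826) (37.446, 0) (82, 0) (82, 35) (70.1418, 35)]  |A|=1469.0394
4. ⊥bis P1·P3 via (57.735,16.195): [(56.2732, 29.3373) (25.6313, 16.826) (37.446, 0) (59.5364, 0)]  |A|=655.734
5. ⊥bis P1·P4 via (46.28,23.09): [(58.0421, 13.4344) (44.5171, 24.5372) (25.6313, 16.826) (37.446, 0) (59.5364, 0)]  |A|=558.0104
6. ⊥bis P1·P5 via (58.3,13.725): [(58.257, 11.5018) (58.0421, 13.4344) (44.5171, 24.5372) (25.6313, 16.826) (37.446, 0) (58.0347, 0)]  |A|=549.3745
7. ⊥bis P1·P6 via (51.745,19.605): [(58.1259, 4.7163) (52.407, 18.0602) (44.5171, 24.5372) (25.6313, 16.826) (37.446, 0) (58.0347, 0)]  |A|=524.149
8. ⊥bis P1·P7 via (45.525,12.635): [(47.5977, 22.0083) (44.5171, 24.5372) (25.6313, 16.826) (37.446, 0) (42.731, 0)]  |A|=309.3314
9. ⊥bis P1·P8 via (52.14,12.395): [(47.5977, 22.0083) (44.5171, 24.5372) (25.6313, 16.826) (37.446, 0) (42.731, 0)]  |A|=309.3314
10. canonical 5-gon: [(47.5977, 22.0083) (44.5171, 24.5372) (25.6313, 16.826) (37.446, 0) (42.731, 0)]
11. shoelace: 309.3314

Area of P1's cell: 309.3314 (5 vertices)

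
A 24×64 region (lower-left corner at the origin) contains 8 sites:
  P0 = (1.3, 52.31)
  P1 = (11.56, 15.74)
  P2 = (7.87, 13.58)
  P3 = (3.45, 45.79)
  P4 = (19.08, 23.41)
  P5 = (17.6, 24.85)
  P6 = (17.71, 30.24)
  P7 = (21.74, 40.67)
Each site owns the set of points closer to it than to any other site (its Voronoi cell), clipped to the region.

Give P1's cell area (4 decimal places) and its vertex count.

1. box [0,24]×[0,64]: [(0, 0) (24, 0) (24, 64) (0, 64)]
2. ⊥bis P1·P0 via (6.43,34.025): [(0, 32.221) (0, 0) (24, 0) (24, 38.9544)]  |A|=854.105
3. ⊥bis P1·P2 via (9.715,14.66): [(0, 32.221) (0, 31.2565) (18.2965, 0) (24, 0) (24, 38.9544)]  |A|=568.1636
4. ⊥bis P1·P3 via (7.505,30.765): [(1.2723, 29.0829) (18.2965, 0) (24, 0) (24, 35.2167)]  |A|=483.1349
5. ⊥bis P1·P4 via (15.32,19.575): [(4.6835, 30.0035) (1.2723, 29.0829) (18.2965, 0) (24, 0) (24, 11.0648)]  |A|=249.8687
6. ⊥bis P1·P5 via (14.58,20.295): [(14.5974, 20.2835) (1.31, 29.0931) (1.2723, 29.0829) (18.2965, 0) (24, 0) (24, 11.0648)]  |A|=228.9608
7. ⊥bis P1·P6 via (14.635,22.99): [(14.5974, 20.2835) (3.2, 27.84) (1.6035, 28.5172) (18.2965, 0) (24, 0) (24, 11.0648)]  |A|=228.588
8. ⊥bis P1·P7 via (16.65,28.205): [(14.5974, 20.2835) (3.2, 27.84) (1.6035, 28.5172) (18.2965, 0) (24, 0) (24, 11.0648)]  |A|=228.588
9. canonical 6-gon: [(14.5974, 20.2835) (3.2, 27.84) (1.6035, 28.5172) (18.2965, 0) (24, 0) (24, 11.0648)]
10. shoelace: 228.588

Area of P1's cell: 228.5880 (6 vertices)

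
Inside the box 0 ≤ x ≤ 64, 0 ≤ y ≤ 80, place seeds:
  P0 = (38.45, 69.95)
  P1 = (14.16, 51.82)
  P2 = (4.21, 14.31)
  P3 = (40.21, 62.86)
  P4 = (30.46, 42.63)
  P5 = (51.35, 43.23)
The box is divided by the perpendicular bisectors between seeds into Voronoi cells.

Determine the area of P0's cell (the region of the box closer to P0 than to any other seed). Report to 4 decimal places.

Area of P0's cell: 592.6949

1. box [0,64]×[0,80]: [(0, 0) (64, 0) (64, 80) (0, 80)]
2. ⊥bis P0·P1 via (26.305,60.885): [(64, 10.3824) (64, 80) (12.0376, 80)]  |A|=1808.7477
3. ⊥bis P0·P2 via (21.33,42.13): [(56.4224, 20.5347) (64, 15.8715) (64, 80) (12.0376, 80)]  |A|=1787.9505
4. ⊥bis P0·P3 via (39.33,66.405): [(24.865, 62.8143) (64, 72.529) (64, 80) (12.0376, 80)]  |A|=592.6949
5. ⊥bis P0·P4 via (34.455,56.29): [(24.865, 62.8143) (64, 72.529) (64, 80) (12.0376, 80)]  |A|=592.6949
6. ⊥bis P0·P5 via (44.9,56.59): [(24.865, 62.8143) (64, 72.529) (64, 80) (12.0376, 80)]  |A|=592.6949
7. canonical 4-gon: [(24.865, 62.8143) (64, 72.529) (64, 80) (12.0376, 80)]
8. shoelace: 592.6949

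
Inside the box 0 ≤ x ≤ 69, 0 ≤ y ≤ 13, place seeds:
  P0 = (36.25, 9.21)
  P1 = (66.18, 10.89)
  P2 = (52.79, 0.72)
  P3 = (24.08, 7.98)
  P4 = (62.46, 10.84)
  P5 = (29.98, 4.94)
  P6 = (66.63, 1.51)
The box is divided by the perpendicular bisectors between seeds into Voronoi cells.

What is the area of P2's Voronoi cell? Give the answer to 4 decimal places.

1. box [0,69]×[0,13]: [(0, 0) (69, 0) (69, 13) (0, 13)]
2. ⊥bis P2·P0 via (44.52,4.965): [(41.9715, 0) (69, 0) (69, 13) (48.6444, 13)]  |A|=307.9971
3. ⊥bis P2·P1 via (59.485,5.805): [(41.9715, 0) (63.894, 0) (54.0202, 13) (48.6444, 13)]  |A|=177.4398
4. ⊥bis P2·P3 via (38.435,4.35): [(41.9715, 0) (63.894, 0) (54.0202, 13) (48.6444, 13)]  |A|=177.4398
5. ⊥bis P2·P4 via (57.625,5.78): [(41.9715, 0) (63.674, 0) (50.069, 13) (48.6444, 13)]  |A|=150.3265
6. ⊥bis P2·P5 via (41.385,2.83): [(41.9715, 0) (63.674, 0) (50.069, 13) (48.6444, 13)]  |A|=150.3265
7. ⊥bis P2·P6 via (59.71,1.115): [(41.9715, 0) (59.7736, 0) (59.5486, 3.9419) (50.069, 13) (48.6444, 13)]  |A|=142.6391
8. canonical 5-gon: [(41.9715, 0) (59.7736, 0) (59.5486, 3.9419) (50.069, 13) (48.6444, 13)]
9. shoelace: 142.6391

Area of P2's cell: 142.6391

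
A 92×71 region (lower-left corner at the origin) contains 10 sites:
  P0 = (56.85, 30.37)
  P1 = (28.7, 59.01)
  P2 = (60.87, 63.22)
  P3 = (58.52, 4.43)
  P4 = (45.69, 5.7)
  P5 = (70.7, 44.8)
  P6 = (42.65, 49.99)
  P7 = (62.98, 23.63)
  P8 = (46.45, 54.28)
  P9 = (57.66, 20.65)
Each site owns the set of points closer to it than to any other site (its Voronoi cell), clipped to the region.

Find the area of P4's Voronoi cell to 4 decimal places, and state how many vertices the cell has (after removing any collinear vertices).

Area of P4's cell: 1206.3993 (7 vertices)

1. box [0,92]×[0,71]: [(0, 0) (92, 0) (92, 71) (0, 71)]
2. ⊥bis P4·P0 via (51.27,18.035): [(0, 41.2281) (0, 0) (91.1377, 0)]  |A|=1878.7159
3. ⊥bis P4·P1 via (37.195,32.355): [(26.881, 29.0679) (0, 20.5009) (0, 0) (91.1377, 0)]  |A|=1600.1324
4. ⊥bis P4·P2 via (53.28,34.46): [(26.881, 29.0679) (0, 20.5009) (0, 0) (91.1377, 0)]  |A|=1600.1324
5. ⊥bis P4·P3 via (52.105,5.065): [(53.298, 17.1176) (26.881, 29.0679) (0, 20.5009) (0, 0) (51.6036, 0)]  |A|=1261.7688
6. ⊥bis P4·P5 via (58.195,25.25): [(53.298, 17.1176) (26.881, 29.0679) (0, 20.5009) (0, 0) (51.6036, 0)]  |A|=1261.7688
7. ⊥bis P4·P6 via (44.17,27.845): [(53.298, 17.1176) (31.5058, 26.9757) (17.245, 25.9969) (0, 20.5009) (0, 0) (51.6036, 0)]  |A|=1244.5875
8. ⊥bis P4·P7 via (54.335,14.665): [(53.1668, 15.7915) (50.4605, 18.4012) (31.5058, 26.9757) (17.245, 25.9969) (0, 20.5009) (0, 0) (51.6036, 0)]  |A|=1242.6219
9. ⊥bis P4·P8 via (46.07,29.99): [(53.1668, 15.7915) (50.4605, 18.4012) (31.5058, 26.9757) (17.245, 25.9969) (0, 20.5009) (0, 0) (51.6036, 0)]  |A|=1242.6219
10. ⊥bis P4·P9 via (51.675,13.175): [(52.8173, 12.2604) (38.2474, 23.926) (31.5058, 26.9757) (17.245, 25.9969) (0, 20.5009) (0, 0) (51.6036, 0)]  |A|=1206.3993
11. canonical 7-gon: [(52.8173, 12.2604) (38.2474, 23.926) (31.5058, 26.9757) (17.245, 25.9969) (0, 20.5009) (0, 0) (51.6036, 0)]
12. shoelace: 1206.3993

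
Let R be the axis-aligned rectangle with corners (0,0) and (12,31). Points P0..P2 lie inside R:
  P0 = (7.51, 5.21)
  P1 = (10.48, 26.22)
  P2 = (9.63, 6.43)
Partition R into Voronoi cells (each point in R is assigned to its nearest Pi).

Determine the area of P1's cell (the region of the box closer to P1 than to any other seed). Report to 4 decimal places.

1. box [0,12]×[0,31]: [(0, 0) (12, 0) (12, 31) (0, 31)]
2. ⊥bis P1·P0 via (8.995,15.715): [(0, 16.9865) (12, 15.2902) (12, 31) (0, 31)]  |A|=178.3395
3. ⊥bis P1·P2 via (10.055,16.325): [(0, 16.9865) (2.3338, 16.6566) (12, 16.2415) (12, 31) (0, 31)]  |A|=173.742
4. canonical 5-gon: [(0, 16.9865) (2.3338, 16.6566) (12, 16.2415) (12, 31) (0, 31)]
5. shoelace: 173.742

Area of P1's cell: 173.7420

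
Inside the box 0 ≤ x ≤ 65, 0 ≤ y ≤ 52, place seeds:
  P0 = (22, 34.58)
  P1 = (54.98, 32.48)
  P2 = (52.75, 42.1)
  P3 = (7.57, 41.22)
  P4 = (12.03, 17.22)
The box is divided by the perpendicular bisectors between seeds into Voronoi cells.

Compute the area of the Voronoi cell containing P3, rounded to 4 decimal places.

Area of P3's cell: 374.0332

1. box [0,65]×[0,52]: [(0, 0) (65, 0) (65, 52) (0, 52)]
2. ⊥bis P3·P0 via (14.785,37.9): [(0, 5.7693) (21.2731, 52) (0, 52)]  |A|=491.7358
3. ⊥bis P3·P1 via (31.275,36.85): [(0, 5.7693) (21.2731, 52) (0, 52)]  |A|=491.7358
4. ⊥bis P3·P2 via (30.16,41.66): [(0, 5.7693) (21.2731, 52) (0, 52)]  |A|=491.7358
5. ⊥bis P3·P4 via (9.8,29.22): [(0, 27.3988) (10.8835, 29.4214) (21.2731, 52) (0, 52)]  |A|=374.0332
6. canonical 4-gon: [(0, 27.3988) (10.8835, 29.4214) (21.2731, 52) (0, 52)]
7. shoelace: 374.0332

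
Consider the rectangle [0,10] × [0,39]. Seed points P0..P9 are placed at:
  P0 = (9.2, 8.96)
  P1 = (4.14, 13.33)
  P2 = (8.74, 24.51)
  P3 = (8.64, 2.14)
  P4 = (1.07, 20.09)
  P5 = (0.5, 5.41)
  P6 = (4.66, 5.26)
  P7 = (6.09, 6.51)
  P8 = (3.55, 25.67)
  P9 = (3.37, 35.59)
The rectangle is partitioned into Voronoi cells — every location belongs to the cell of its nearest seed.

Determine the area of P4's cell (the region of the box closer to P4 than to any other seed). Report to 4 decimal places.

1. box [0,10]×[0,39]: [(0, 0) (10, 0) (10, 39) (0, 39)]
2. ⊥bis P4·P0 via (5.135,14.525): [(0, 10.7741) (10, 18.0787) (10, 39) (0, 39)]  |A|=245.7361
3. ⊥bis P4·P1 via (2.605,16.71): [(0, 15.527) (10, 20.0684) (10, 39) (0, 39)]  |A|=212.0233
4. ⊥bis P4·P2 via (4.905,22.3): [(0, 30.8116) (0, 15.527) (6.9811, 18.6974)]  |A|=53.3518
5. ⊥bis P4·P3 via (4.855,11.115): [(0, 30.8116) (0, 15.527) (6.9811, 18.6974)]  |A|=53.3518
6. ⊥bis P4·P5 via (0.785,12.75): [(0, 30.8116) (0, 15.527) (6.9811, 18.6974)]  |A|=53.3518
7. ⊥bis P4·P6 via (2.865,12.675): [(0, 30.8116) (0, 15.527) (6.9811, 18.6974)]  |A|=53.3518
8. ⊥bis P4·P7 via (3.58,13.3): [(0, 30.8116) (0, 15.527) (6.9811, 18.6974)]  |A|=53.3518
9. ⊥bis P4·P8 via (2.31,22.88): [(5.3492, 21.5293) (0, 23.9067) (0, 15.527) (6.9811, 18.6974)]  |A|=34.884
10. ⊥bis P4·P9 via (2.22,27.84): [(5.3492, 21.5293) (0, 23.9067) (0, 15.527) (6.9811, 18.6974)]  |A|=34.884
11. canonical 4-gon: [(5.3492, 21.5293) (0, 23.9067) (0, 15.527) (6.9811, 18.6974)]
12. shoelace: 34.884

Area of P4's cell: 34.8840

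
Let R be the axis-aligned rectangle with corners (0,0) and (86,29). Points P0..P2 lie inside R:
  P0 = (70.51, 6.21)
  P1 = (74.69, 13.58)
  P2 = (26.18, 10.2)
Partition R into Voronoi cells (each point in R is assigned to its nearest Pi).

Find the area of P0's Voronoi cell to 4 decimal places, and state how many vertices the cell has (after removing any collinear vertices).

1. box [0,86]×[0,29]: [(0, 0) (86, 0) (86, 29) (0, 29)]
2. ⊥bis P0·P1 via (72.6,9.895): [(0, 0) (86, 0) (86, 2.295) (38.9149, 29) (0, 29)]  |A|=1865.2958
3. ⊥bis P0·P2 via (48.345,8.205): [(47.6065, 0) (86, 0) (86, 2.295) (49.6678, 22.9013)]  |A|=481.3226
4. canonical 4-gon: [(47.6065, 0) (86, 0) (86, 2.295) (49.6678, 22.9013)]
5. shoelace: 481.3226

Area of P0's cell: 481.3226 (4 vertices)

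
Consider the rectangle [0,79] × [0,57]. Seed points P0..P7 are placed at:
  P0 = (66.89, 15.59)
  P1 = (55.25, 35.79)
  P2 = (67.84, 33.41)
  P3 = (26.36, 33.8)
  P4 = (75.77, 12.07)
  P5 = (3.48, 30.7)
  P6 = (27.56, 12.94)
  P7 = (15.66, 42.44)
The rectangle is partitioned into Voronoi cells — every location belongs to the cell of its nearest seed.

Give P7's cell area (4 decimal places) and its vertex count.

1. box [0,79]×[0,57]: [(0, 0) (79, 0) (79, 57) (0, 57)]
2. ⊥bis P7·P0 via (41.275,29.015): [(0, 0) (26.068, 0) (55.9421, 57) (0, 57)]  |A|=2337.2898
3. ⊥bis P7·P1 via (35.455,39.115): [(0, 0) (26.068, 0) (30.2133, 7.9092) (38.4592, 57) (0, 57)]  |A|=1908.1637
4. ⊥bis P7·P2 via (41.75,37.925): [(0, 0) (26.068, 0) (30.2133, 7.9092) (38.4592, 57) (0, 57)]  |A|=1908.1637
5. ⊥bis P7·P3 via (21.01,38.12): [(0, 12.1007) (36.2552, 57) (0, 57)]  |A|=813.9161
6. ⊥bis P7·P4 via (45.715,27.255): [(0, 12.1007) (36.2552, 57) (0, 57)]  |A|=813.9161
7. ⊥bis P7·P5 via (9.57,36.57): [(0, 46.4987) (15.114, 30.8182) (36.2552, 57) (0, 57)]  |A|=553.9706
8. ⊥bis P7·P6 via (21.61,27.69): [(0, 46.4987) (15.114, 30.8182) (36.2552, 57) (0, 57)]  |A|=553.9706
9. canonical 4-gon: [(0, 46.4987) (15.114, 30.8182) (36.2552, 57) (0, 57)]
10. shoelace: 553.9706

Area of P7's cell: 553.9706 (4 vertices)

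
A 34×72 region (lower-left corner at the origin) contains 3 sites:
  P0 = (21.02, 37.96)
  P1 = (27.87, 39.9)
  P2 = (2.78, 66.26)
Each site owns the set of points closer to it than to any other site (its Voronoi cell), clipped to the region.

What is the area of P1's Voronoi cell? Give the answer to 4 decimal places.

1. box [0,34]×[0,72]: [(0, 0) (34, 0) (34, 72) (0, 72)]
2. ⊥bis P1·P0 via (24.445,38.93): [(34, 5.192) (34, 72) (15.0792, 72)]  |A|=632.0309
3. ⊥bis P1·P2 via (15.325,53.08): [(19.352, 56.913) (34, 5.192) (34, 70.8553)]  |A|=480.9176
4. canonical 3-gon: [(19.352, 56.913) (34, 5.192) (34, 70.8553)]
5. shoelace: 480.9176

Area of P1's cell: 480.9176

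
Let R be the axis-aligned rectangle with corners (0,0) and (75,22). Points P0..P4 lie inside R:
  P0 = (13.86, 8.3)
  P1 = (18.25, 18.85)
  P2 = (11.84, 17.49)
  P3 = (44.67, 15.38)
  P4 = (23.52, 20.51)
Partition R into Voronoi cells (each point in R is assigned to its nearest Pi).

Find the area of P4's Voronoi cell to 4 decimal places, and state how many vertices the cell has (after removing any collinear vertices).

Area of P4's cell: 159.6598 (4 vertices)

1. box [0,75]×[0,22]: [(0, 0) (75, 0) (75, 22) (0, 22)]
2. ⊥bis P4·P0 via (18.69,14.405): [(36.8976, 0) (75, 0) (75, 22) (9.0901, 22)]  |A|=1144.1356
3. ⊥bis P4·P1 via (20.885,19.68): [(23.8267, 10.3411) (36.8976, 0) (75, 0) (75, 22) (20.1542, 22)]  |A|=1079.6379
4. ⊥bis P4·P2 via (17.68,19): [(23.8267, 10.3411) (36.8976, 0) (75, 0) (75, 22) (20.1542, 22)]  |A|=1079.6379
5. ⊥bis P4·P3 via (34.095,17.945): [(23.8267, 10.3411) (30.8944, 4.7494) (35.0786, 22) (20.1542, 22)]  |A|=159.6598
6. canonical 4-gon: [(23.8267, 10.3411) (30.8944, 4.7494) (35.0786, 22) (20.1542, 22)]
7. shoelace: 159.6598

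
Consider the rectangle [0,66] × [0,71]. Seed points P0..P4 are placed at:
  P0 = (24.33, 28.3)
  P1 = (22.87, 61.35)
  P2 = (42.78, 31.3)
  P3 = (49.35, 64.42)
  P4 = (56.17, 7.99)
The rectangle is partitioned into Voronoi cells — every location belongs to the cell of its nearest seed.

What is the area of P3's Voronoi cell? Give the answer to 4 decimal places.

1. box [0,66]×[0,71]: [(0, 0) (66, 0) (66, 71) (0, 71)]
2. ⊥bis P3·P0 via (36.84,46.36): [(66, 26.1611) (66, 71) (1.2686, 71)]  |A|=1451.2418
3. ⊥bis P3·P1 via (36.11,62.885): [(38.1294, 45.4668) (66, 26.1611) (66, 71) (35.1692, 71)]  |A|=1018.4472
4. ⊥bis P3·P2 via (46.065,47.86): [(37.6586, 49.5276) (66, 43.9055) (66, 71) (35.1692, 71)]  |A|=714.9541
5. ⊥bis P3·P4 via (52.76,36.205): [(37.6586, 49.5276) (66, 43.9055) (66, 71) (35.1692, 71)]  |A|=714.9541
6. canonical 4-gon: [(37.6586, 49.5276) (66, 43.9055) (66, 71) (35.1692, 71)]
7. shoelace: 714.9541

Area of P3's cell: 714.9541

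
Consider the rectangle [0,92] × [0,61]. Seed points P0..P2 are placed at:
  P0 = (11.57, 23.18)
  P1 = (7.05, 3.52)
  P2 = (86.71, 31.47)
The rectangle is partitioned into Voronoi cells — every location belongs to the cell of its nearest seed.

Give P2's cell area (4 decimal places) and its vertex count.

Area of P2's cell: 2634.2770 (5 vertices)

1. box [0,92]×[0,61]: [(0, 0) (92, 0) (92, 61) (0, 61)]
2. ⊥bis P2·P0 via (49.14,27.325): [(52.1547, 0) (92, 0) (92, 61) (45.4247, 61)]  |A|=2635.8277
3. ⊥bis P2·P1 via (46.88,17.495): [(51.7585, 3.5907) (53.0184, 0) (92, 0) (92, 61) (45.4247, 61)]  |A|=2634.277
4. canonical 5-gon: [(51.7585, 3.5907) (53.0184, 0) (92, 0) (92, 61) (45.4247, 61)]
5. shoelace: 2634.277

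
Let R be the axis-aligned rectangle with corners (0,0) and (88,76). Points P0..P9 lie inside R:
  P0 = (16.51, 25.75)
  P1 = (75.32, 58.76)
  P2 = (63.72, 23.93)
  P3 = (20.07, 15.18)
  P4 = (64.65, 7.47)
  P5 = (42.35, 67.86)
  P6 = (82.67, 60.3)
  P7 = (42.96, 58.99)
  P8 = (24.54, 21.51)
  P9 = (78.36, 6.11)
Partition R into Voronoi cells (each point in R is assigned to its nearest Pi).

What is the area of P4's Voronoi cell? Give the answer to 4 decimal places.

Area of P4's cell: 449.7748

1. box [0,88]×[0,76]: [(0, 0) (88, 0) (88, 76) (0, 76)]
2. ⊥bis P4·P0 via (40.58,16.61): [(34.2728, 0) (88, 0) (88, 76) (63.1319, 76)]  |A|=2986.6226
3. ⊥bis P4·P1 via (69.985,33.115): [(48.5413, 37.576) (34.2728, 0) (88, 0) (88, 29.3673)]  |A|=1588.8243
4. ⊥bis P4·P2 via (64.185,15.7): [(39.7093, 14.3171) (34.2728, 0) (88, 0) (88, 17.0456)]  |A|=796.1802
5. ⊥bis P4·P3 via (42.36,11.325): [(42.9087, 14.4979) (40.4014, 0) (88, 0) (88, 17.0456)]  |A|=729.3425
6. ⊥bis P4·P5 via (53.5,37.665): [(42.9087, 14.4979) (40.4014, 0) (88, 0) (88, 17.0456)]  |A|=729.3425
7. ⊥bis P4·P6 via (73.66,33.885): [(42.9087, 14.4979) (40.4014, 0) (88, 0) (88, 17.0456)]  |A|=729.3425
8. ⊥bis P4·P7 via (53.805,33.23): [(42.9087, 14.4979) (40.4014, 0) (88, 0) (88, 17.0456)]  |A|=729.3425
9. ⊥bis P4·P8 via (44.595,14.49): [(44.6318, 14.5952) (41.2592, 4.9603) (40.4014, 0) (88, 0) (88, 17.0456)]  |A|=721.2057
10. ⊥bis P4·P9 via (71.505,6.79): [(72.4351, 16.1661) (44.6318, 14.5952) (41.2592, 4.9603) (40.4014, 0) (70.8314, 0)]  |A|=449.7748
11. canonical 5-gon: [(72.4351, 16.1661) (44.6318, 14.5952) (41.2592, 4.9603) (40.4014, 0) (70.8314, 0)]
12. shoelace: 449.7748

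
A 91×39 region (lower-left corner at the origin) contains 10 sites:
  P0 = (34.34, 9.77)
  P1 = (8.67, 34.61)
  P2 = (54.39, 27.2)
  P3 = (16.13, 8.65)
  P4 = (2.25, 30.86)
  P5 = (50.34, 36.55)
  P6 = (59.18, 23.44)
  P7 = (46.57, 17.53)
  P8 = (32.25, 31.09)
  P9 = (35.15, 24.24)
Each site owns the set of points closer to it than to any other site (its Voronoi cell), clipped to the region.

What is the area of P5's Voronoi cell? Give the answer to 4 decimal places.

1. box [0,91]×[0,39]: [(0, 0) (91, 0) (91, 39) (0, 39)]
2. ⊥bis P5·P0 via (42.34,23.16): [(81.1041, 0) (91, 0) (91, 39) (15.8278, 39)]  |A|=1658.8289
3. ⊥bis P5·P1 via (29.505,35.58): [(29.7325, 30.6925) (81.1041, 0) (91, 0) (91, 39) (29.3458, 39)]  |A|=1602.6784
4. ⊥bis P5·P2 via (52.365,31.875): [(29.7325, 30.6925) (38.0973, 25.6949) (68.8141, 39) (29.3458, 39)]  |A|=296.3443
5. ⊥bis P5·P3 via (33.235,22.6): [(29.7325, 30.6925) (38.0973, 25.6949) (68.8141, 39) (29.3458, 39)]  |A|=296.3443
6. ⊥bis P5·P4 via (26.295,33.705): [(29.7325, 30.6925) (38.0973, 25.6949) (68.8141, 39) (29.3458, 39)]  |A|=296.3443
7. ⊥bis P5·P6 via (54.76,29.995): [(29.7325, 30.6925) (38.0973, 25.6949) (66.8584, 38.1529) (68.1147, 39) (29.3458, 39)]  |A|=296.048
8. ⊥bis P5·P7 via (48.455,27.04): [(29.7298, 30.7516) (43.4795, 28.0262) (66.8584, 38.1529) (68.1147, 39) (29.3458, 39)]  |A|=272.4458
9. ⊥bis P5·P8 via (41.295,33.82): [(43.016, 28.1181) (43.4795, 28.0262) (66.8584, 38.1529) (68.1147, 39) (39.7316, 39)]  |A|=161.6478
10. ⊥bis P5·P9 via (42.745,30.395): [(42.0817, 31.2135) (44.3567, 28.4062) (66.8584, 38.1529) (68.1147, 39) (39.7316, 39)]  |A|=159.3098
11. canonical 5-gon: [(42.0817, 31.2135) (44.3567, 28.4062) (66.8584, 38.1529) (68.1147, 39) (39.7316, 39)]
12. shoelace: 159.3098

Area of P5's cell: 159.3098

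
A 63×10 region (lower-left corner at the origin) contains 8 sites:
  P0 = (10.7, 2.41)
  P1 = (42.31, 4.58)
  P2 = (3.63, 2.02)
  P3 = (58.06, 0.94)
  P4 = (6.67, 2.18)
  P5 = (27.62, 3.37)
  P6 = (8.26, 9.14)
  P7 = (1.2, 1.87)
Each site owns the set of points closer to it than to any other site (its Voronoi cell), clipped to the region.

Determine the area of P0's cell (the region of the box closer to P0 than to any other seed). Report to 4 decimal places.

Area of P0's cell: 76.5996

1. box [0,63]×[0,10]: [(0, 0) (63, 0) (63, 10) (0, 10)]
2. ⊥bis P0·P1 via (26.505,3.495): [(0, 0) (26.7449, 0) (26.0584, 10) (0, 10)]  |A|=264.0168
3. ⊥bis P0·P2 via (7.165,2.215): [(7.2872, 0) (26.7449, 0) (26.0584, 10) (6.7356, 10)]  |A|=193.9031
4. ⊥bis P0·P3 via (34.38,1.675): [(7.2872, 0) (26.7449, 0) (26.0584, 10) (6.7356, 10)]  |A|=193.9031
5. ⊥bis P0·P4 via (8.685,2.295): [(8.816, 0) (26.7449, 0) (26.0584, 10) (8.2453, 10)]  |A|=178.7106
6. ⊥bis P0·P5 via (19.16,2.89): [(8.816, 0) (19.324, 0) (18.7566, 10) (8.2453, 10)]  |A|=105.0966
7. ⊥bis P0·P6 via (9.48,5.775): [(8.5065, 5.4221) (8.816, 0) (19.324, 0) (18.8045, 9.1557)]  |A|=76.5996
8. ⊥bis P0·P7 via (5.95,2.14): [(8.5065, 5.4221) (8.816, 0) (19.324, 0) (18.8045, 9.1557)]  |A|=76.5996
9. canonical 4-gon: [(8.5065, 5.4221) (8.816, 0) (19.324, 0) (18.8045, 9.1557)]
10. shoelace: 76.5996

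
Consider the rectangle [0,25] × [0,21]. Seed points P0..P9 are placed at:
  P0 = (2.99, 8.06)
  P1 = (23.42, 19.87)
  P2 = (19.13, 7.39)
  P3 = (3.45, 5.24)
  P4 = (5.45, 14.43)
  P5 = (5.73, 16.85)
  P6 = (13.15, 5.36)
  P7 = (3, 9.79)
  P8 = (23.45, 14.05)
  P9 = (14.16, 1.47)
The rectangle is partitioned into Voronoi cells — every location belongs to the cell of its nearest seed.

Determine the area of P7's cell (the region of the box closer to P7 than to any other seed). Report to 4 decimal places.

Area of P7's cell: 27.2977

1. box [0,25]×[0,21]: [(0, 0) (25, 0) (25, 21) (0, 21)]
2. ⊥bis P7·P0 via (2.995,8.925): [(0, 8.9423) (25, 8.7978) (25, 21) (0, 21)]  |A|=303.2486
3. ⊥bis P7·P1 via (13.21,14.83): [(0, 8.9423) (16.1625, 8.8489) (10.1643, 21) (0, 21)]  |A|=159.1947
4. ⊥bis P7·P2 via (11.065,8.59): [(0, 8.9423) (11.1079, 8.8781) (12.2752, 16.7237) (10.1643, 21) (0, 21)]  |A|=139.3495
5. ⊥bis P7·P3 via (3.225,7.515): [(0, 8.9423) (11.1079, 8.8781) (12.2752, 16.7237) (10.1643, 21) (0, 21)]  |A|=139.3495
6. ⊥bis P7·P4 via (4.225,12.11): [(0, 14.3409) (0, 8.9423) (10.3374, 8.8826)]  |A|=27.9035
7. ⊥bis P7·P5 via (4.365,13.32): [(0, 14.3409) (0, 8.9423) (10.3374, 8.8826)]  |A|=27.9035
8. ⊥bis P7·P6 via (8.075,7.575): [(8.9625, 9.6085) (0, 14.3409) (0, 8.9423) (8.6499, 8.8923)]  |A|=27.2977
9. ⊥bis P7·P8 via (13.225,11.92): [(8.9625, 9.6085) (0, 14.3409) (0, 8.9423) (8.6499, 8.8923)]  |A|=27.2977
10. ⊥bis P7·P9 via (8.58,5.63): [(8.9625, 9.6085) (0, 14.3409) (0, 8.9423) (8.6499, 8.8923)]  |A|=27.2977
11. canonical 4-gon: [(8.9625, 9.6085) (0, 14.3409) (0, 8.9423) (8.6499, 8.8923)]
12. shoelace: 27.2977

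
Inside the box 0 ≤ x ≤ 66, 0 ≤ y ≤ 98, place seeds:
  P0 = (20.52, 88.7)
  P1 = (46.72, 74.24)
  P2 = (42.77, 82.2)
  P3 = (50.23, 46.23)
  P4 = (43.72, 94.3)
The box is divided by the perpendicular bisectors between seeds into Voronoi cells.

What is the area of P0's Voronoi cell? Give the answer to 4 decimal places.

1. box [0,66]×[0,98]: [(0, 0) (66, 0) (66, 98) (0, 98)]
2. ⊥bis P0·P1 via (33.62,81.47): [(0, 20.5541) (42.743, 98) (0, 98)]  |A|=1655.137
3. ⊥bis P0·P2 via (31.645,85.45): [(0, 20.5541) (26.9537, 69.3914) (35.3113, 98) (0, 98)]  |A|=1548.831
4. ⊥bis P0·P3 via (35.375,67.465): [(0, 42.7183) (19.9257, 56.6574) (26.9537, 69.3914) (35.3113, 98) (0, 98)]  |A|=1328.0117
5. ⊥bis P0·P4 via (32.12,91.5): [(0, 42.7183) (19.9257, 56.6574) (26.9537, 69.3914) (32.7047, 89.0775) (30.551, 98) (0, 98)]  |A|=1306.7751
6. canonical 6-gon: [(0, 42.7183) (19.9257, 56.6574) (26.9537, 69.3914) (32.7047, 89.0775) (30.551, 98) (0, 98)]
7. shoelace: 1306.7751

Area of P0's cell: 1306.7751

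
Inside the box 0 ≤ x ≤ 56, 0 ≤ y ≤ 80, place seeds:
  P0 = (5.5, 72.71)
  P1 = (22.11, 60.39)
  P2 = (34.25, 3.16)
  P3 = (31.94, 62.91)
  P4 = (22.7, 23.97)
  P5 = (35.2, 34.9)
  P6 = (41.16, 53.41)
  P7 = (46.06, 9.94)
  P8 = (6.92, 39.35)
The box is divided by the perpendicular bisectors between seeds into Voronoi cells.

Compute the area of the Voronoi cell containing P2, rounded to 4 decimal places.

Area of P2's cell: 334.7214

1. box [0,56]×[0,80]: [(0, 0) (56, 0) (56, 80) (0, 80)]
2. ⊥bis P2·P0 via (19.875,37.935): [(0, 29.7192) (0, 0) (56, 0) (56, 52.8681)]  |A|=2312.4441
3. ⊥bis P2·P1 via (28.18,31.775): [(0, 25.7973) (0, 0) (56, 0) (56, 37.6764)]  |A|=1777.2618
4. ⊥bis P2·P3 via (33.095,33.035): [(34.3483, 33.0835) (0, 25.7973) (0, 0) (56, 0) (56, 33.9205)]  |A|=1736.6017
5. ⊥bis P2·P4 via (28.475,13.565): [(4.0345, 0) (56, 0) (56, 28.842)]  |A|=749.3935
6. ⊥bis P2·P5 via (34.725,19.03): [(38.1374, 18.9279) (4.0345, 0) (56, 0) (56, 18.3932)]  |A|=656.0729
7. ⊥bis P2·P6 via (37.705,28.285): [(38.1374, 18.9279) (4.0345, 0) (56, 0) (56, 18.3932)]  |A|=656.0729
8. ⊥bis P2·P7 via (40.155,6.55): [(34.2786, 16.7861) (4.0345, 0) (43.9153, 0)]  |A|=334.7214
9. ⊥bis P2·P8 via (20.585,21.255): [(34.2786, 16.7861) (4.0345, 0) (43.9153, 0)]  |A|=334.7214
10. canonical 3-gon: [(34.2786, 16.7861) (4.0345, 0) (43.9153, 0)]
11. shoelace: 334.7214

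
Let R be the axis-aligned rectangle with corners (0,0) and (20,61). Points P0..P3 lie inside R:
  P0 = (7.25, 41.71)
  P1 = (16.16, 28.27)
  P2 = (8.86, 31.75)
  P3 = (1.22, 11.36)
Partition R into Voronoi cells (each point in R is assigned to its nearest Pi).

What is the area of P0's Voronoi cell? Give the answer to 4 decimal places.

1. box [0,20]×[0,61]: [(0, 0) (20, 0) (20, 61) (0, 61)]
2. ⊥bis P0·P1 via (11.705,34.99): [(0, 27.2302) (20, 40.4891) (20, 61) (0, 61)]  |A|=542.8065
3. ⊥bis P0·P2 via (8.055,36.73): [(0, 35.4279) (16.3529, 38.0713) (20, 40.4891) (20, 61) (0, 61)]  |A|=475.778
4. ⊥bis P0·P3 via (4.235,26.535): [(0, 35.4279) (16.3529, 38.0713) (20, 40.4891) (20, 61) (0, 61)]  |A|=475.778
5. canonical 5-gon: [(0, 35.4279) (16.3529, 38.0713) (20, 40.4891) (20, 61) (0, 61)]
6. shoelace: 475.778

Area of P0's cell: 475.7780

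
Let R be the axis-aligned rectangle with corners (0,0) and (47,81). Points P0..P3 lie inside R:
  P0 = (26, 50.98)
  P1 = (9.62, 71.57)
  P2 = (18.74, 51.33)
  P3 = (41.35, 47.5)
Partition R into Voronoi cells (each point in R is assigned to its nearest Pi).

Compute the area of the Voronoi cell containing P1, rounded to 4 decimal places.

Area of P1's cell: 629.6014

1. box [0,47]×[0,81]: [(0, 0) (47, 0) (47, 81) (0, 81)]
2. ⊥bis P1·P0 via (17.81,61.275): [(0, 47.1066) (42.6047, 81) (0, 81)]  |A|=722.0101
3. ⊥bis P1·P2 via (14.18,61.45): [(0, 55.0606) (23.0592, 65.4509) (42.6047, 81) (0, 81)]  |A|=630.3035
4. ⊥bis P1·P3 via (25.485,59.535): [(0, 55.0606) (23.0592, 65.4509) (40.4948, 79.3215) (41.7681, 81) (0, 81)]  |A|=629.6014
5. canonical 5-gon: [(0, 55.0606) (23.0592, 65.4509) (40.4948, 79.3215) (41.7681, 81) (0, 81)]
6. shoelace: 629.6014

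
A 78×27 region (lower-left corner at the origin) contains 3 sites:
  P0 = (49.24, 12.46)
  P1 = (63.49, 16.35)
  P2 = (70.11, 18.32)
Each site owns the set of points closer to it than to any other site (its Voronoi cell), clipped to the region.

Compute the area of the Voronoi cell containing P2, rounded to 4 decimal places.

1. box [0,78]×[0,27]: [(0, 0) (78, 0) (78, 27) (0, 27)]
2. ⊥bis P2·P0 via (59.675,15.39): [(63.9963, 0) (78, 0) (78, 27) (56.4151, 27)]  |A|=480.4465
3. ⊥bis P2·P1 via (66.8,17.335): [(71.9586, 0) (78, 0) (78, 27) (63.9239, 27)]  |A|=271.5868
4. canonical 4-gon: [(71.9586, 0) (78, 0) (78, 27) (63.9239, 27)]
5. shoelace: 271.5868

Area of P2's cell: 271.5868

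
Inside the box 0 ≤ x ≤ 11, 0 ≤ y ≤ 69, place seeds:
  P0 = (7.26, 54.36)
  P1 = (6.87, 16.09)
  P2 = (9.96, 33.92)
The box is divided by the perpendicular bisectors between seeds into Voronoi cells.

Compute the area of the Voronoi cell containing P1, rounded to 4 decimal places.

1. box [0,11]×[0,69]: [(0, 0) (11, 0) (11, 69) (0, 69)]
2. ⊥bis P1·P0 via (7.065,35.225): [(0, 35.297) (0, 0) (11, 0) (11, 35.1849)]  |A|=387.6504
3. ⊥bis P1·P2 via (8.415,25.005): [(0, 26.4633) (0, 0) (11, 0) (11, 24.557)]  |A|=280.612
4. canonical 4-gon: [(0, 26.4633) (0, 0) (11, 0) (11, 24.557)]
5. shoelace: 280.612

Area of P1's cell: 280.6120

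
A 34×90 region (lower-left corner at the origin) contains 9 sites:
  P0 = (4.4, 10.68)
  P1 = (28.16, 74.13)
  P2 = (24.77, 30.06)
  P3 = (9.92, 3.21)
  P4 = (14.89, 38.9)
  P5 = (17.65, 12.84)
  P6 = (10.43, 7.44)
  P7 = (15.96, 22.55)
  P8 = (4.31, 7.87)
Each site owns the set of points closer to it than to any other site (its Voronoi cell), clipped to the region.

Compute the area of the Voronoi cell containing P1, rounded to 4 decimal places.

Area of P1's cell: 1080.5397

1. box [0,34]×[0,90]: [(0, 0) (34, 0) (34, 90) (0, 90)]
2. ⊥bis P1·P0 via (16.28,42.405): [(0, 48.5013) (34, 35.7694) (34, 90) (0, 90)]  |A|=1627.397
3. ⊥bis P1·P2 via (26.465,52.095): [(0, 54.1308) (34, 51.5154) (34, 90) (0, 90)]  |A|=1264.0154
4. ⊥bis P1·P3 via (19.04,38.67): [(0, 54.1308) (34, 51.5154) (34, 90) (0, 90)]  |A|=1264.0154
5. ⊥bis P1·P4 via (21.525,56.515): [(0, 64.6228) (34, 51.8161) (34, 90) (0, 90)]  |A|=1080.5397
6. ⊥bis P1·P5 via (22.905,43.485): [(0, 64.6228) (34, 51.8161) (34, 90) (0, 90)]  |A|=1080.5397
7. ⊥bis P1·P6 via (19.295,40.785): [(0, 64.6228) (34, 51.8161) (34, 90) (0, 90)]  |A|=1080.5397
8. ⊥bis P1·P7 via (22.06,48.34): [(0, 64.6228) (34, 51.8161) (34, 90) (0, 90)]  |A|=1080.5397
9. ⊥bis P1·P8 via (16.235,41): [(0, 64.6228) (34, 51.8161) (34, 90) (0, 90)]  |A|=1080.5397
10. canonical 4-gon: [(0, 64.6228) (34, 51.8161) (34, 90) (0, 90)]
11. shoelace: 1080.5397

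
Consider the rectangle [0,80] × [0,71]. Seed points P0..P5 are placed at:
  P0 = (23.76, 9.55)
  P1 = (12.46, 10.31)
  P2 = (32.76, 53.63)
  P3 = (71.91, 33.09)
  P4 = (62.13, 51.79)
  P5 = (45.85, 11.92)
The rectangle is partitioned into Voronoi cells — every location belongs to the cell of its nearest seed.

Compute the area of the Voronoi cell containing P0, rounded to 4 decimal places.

Area of P0's cell: 503.4583

1. box [0,80]×[0,71]: [(0, 0) (80, 0) (80, 71) (0, 71)]
2. ⊥bis P0·P1 via (18.11,9.93): [(17.4421, 0) (80, 0) (80, 71) (22.2174, 71)]  |A|=4272.0876
3. ⊥bis P0·P2 via (28.26,31.59): [(19.6845, 33.3409) (17.4421, 0) (80, 0) (80, 21.026)]  |A|=1676.9645
4. ⊥bis P0·P3 via (47.835,21.32): [(44.428, 28.2889) (19.6845, 33.3409) (17.4421, 0) (58.2581, 0)]  |A|=995.4681
5. ⊥bis P0·P4 via (42.945,30.67): [(44.428, 28.2889) (19.6845, 33.3409) (17.4421, 0) (58.2581, 0)]  |A|=995.4681
6. ⊥bis P0·P5 via (34.805,10.735): [(32.664, 30.6908) (19.6845, 33.3409) (17.4421, 0) (35.9567, 0)]  |A|=503.4583
7. canonical 4-gon: [(32.664, 30.6908) (19.6845, 33.3409) (17.4421, 0) (35.9567, 0)]
8. shoelace: 503.4583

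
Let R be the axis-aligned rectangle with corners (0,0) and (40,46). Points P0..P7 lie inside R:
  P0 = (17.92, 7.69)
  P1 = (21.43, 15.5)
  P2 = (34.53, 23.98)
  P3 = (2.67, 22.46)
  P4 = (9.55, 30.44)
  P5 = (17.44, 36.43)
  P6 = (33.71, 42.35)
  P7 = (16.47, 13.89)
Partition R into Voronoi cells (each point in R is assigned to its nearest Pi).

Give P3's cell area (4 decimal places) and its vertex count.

1. box [0,40]×[0,46]: [(0, 0) (40, 0) (40, 46) (0, 46)]
2. ⊥bis P3·P0 via (10.295,15.075): [(0, 4.4454) (40, 45.7454) (40, 46) (0, 46)]  |A|=836.1842
3. ⊥bis P3·P1 via (12.05,18.98): [(0, 4.4454) (10.7914, 15.5875) (22.0745, 46) (0, 46)]  |A|=559.8855
4. ⊥bis P3·P2 via (18.6,23.22): [(0, 4.4454) (10.7914, 15.5875) (18.0329, 35.1064) (17.5132, 46) (0, 46)]  |A|=535.041
5. ⊥bis P3·P4 via (6.11,26.45): [(0, 31.7178) (0, 4.4454) (10.7914, 15.5875) (12.7102, 20.7596)]  |A|=190.5357
6. ⊥bis P3·P5 via (10.055,29.445): [(0, 31.7178) (0, 4.4454) (10.7914, 15.5875) (12.7102, 20.7596)]  |A|=190.5357
7. ⊥bis P3·P6 via (18.19,32.405): [(0, 31.7178) (0, 4.4454) (10.7914, 15.5875) (12.7102, 20.7596)]  |A|=190.5357
8. ⊥bis P3·P7 via (9.57,18.175): [(11.7104, 21.6216) (0, 31.7178) (0, 4.4454) (2.9089, 7.4489)]  |A|=167.0811
9. canonical 4-gon: [(11.7104, 21.6216) (0, 31.7178) (0, 4.4454) (2.9089, 7.4489)]
10. shoelace: 167.0811

Area of P3's cell: 167.0811 (4 vertices)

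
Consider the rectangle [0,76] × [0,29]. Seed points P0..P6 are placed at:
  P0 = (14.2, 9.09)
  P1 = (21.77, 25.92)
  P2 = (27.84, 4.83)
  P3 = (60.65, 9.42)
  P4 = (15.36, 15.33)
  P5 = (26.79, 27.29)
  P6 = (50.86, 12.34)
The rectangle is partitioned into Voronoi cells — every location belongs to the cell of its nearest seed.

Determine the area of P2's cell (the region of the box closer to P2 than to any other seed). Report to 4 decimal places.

1. box [0,76]×[0,29]: [(0, 0) (76, 0) (76, 29) (0, 29)]
2. ⊥bis P2·P0 via (21.02,6.96): [(18.8463, 0) (76, 0) (76, 29) (27.9035, 29)]  |A|=1526.1288
3. ⊥bis P2·P1 via (24.805,15.375): [(23.5339, 15.0092) (18.8463, 0) (76, 0) (76, 29) (72.1446, 29)]  |A|=1216.6435
4. ⊥bis P2·P3 via (44.245,7.125): [(42.3831, 20.4342) (23.5339, 15.0092) (18.8463, 0) (45.2418, 0)]  |A|=398.4256
5. ⊥bis P2·P4 via (21.6,10.08): [(42.3831, 20.4342) (26.4543, 15.8497) (22.2273, 10.8256) (18.8463, 0) (45.2418, 0)]  |A|=392.8658
6. ⊥bis P2·P5 via (27.315,16.06): [(42.8931, 16.7883) (27.1598, 16.0527) (26.4543, 15.8497) (22.2273, 10.8256) (18.8463, 0) (45.2418, 0)]  |A|=363.9968
7. ⊥bis P2·P6 via (39.35,8.585): [(36.7672, 16.5019) (27.1598, 16.0527) (26.4543, 15.8497) (22.2273, 10.8256) (18.8463, 0) (42.1508, 0)]  |A|=286.7348
8. canonical 6-gon: [(36.7672, 16.5019) (27.1598, 16.0527) (26.4543, 15.8497) (22.2273, 10.8256) (18.8463, 0) (42.1508, 0)]
9. shoelace: 286.7348

Area of P2's cell: 286.7348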